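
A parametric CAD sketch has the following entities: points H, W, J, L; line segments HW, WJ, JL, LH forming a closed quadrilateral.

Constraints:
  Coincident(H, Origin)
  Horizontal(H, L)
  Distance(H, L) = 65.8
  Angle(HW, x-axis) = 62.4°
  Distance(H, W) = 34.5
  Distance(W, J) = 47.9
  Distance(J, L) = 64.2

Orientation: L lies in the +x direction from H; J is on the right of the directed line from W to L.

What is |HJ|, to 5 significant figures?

16.078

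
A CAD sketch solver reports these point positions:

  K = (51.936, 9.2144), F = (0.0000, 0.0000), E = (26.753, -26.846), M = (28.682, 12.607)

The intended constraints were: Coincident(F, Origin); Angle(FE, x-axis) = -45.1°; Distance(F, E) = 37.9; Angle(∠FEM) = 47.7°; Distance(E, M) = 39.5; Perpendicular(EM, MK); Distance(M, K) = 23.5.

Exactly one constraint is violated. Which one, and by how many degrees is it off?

Perpendicular(EM, MK) — off by 5.50°.

F = (0.00, 0.00) ✓; FE at -45.10° ✓; |FE| = 37.90 ✓; ∠FEM = 47.70° ✓; |EM| = 39.50 ✓; ∠(EM, MK) = 95.50° ✗; |MK| = 23.50 ✓.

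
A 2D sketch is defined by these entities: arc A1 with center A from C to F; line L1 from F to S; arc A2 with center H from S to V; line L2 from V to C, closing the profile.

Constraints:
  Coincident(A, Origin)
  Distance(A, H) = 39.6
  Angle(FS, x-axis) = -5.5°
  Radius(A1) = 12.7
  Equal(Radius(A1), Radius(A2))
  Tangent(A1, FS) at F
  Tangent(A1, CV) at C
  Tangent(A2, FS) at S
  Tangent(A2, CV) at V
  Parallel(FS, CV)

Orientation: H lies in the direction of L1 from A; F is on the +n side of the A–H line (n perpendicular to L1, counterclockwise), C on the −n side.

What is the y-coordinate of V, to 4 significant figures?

-16.44

The slot axis is L1's direction at -5.5°, so u = (cos -5.5°, sin -5.5°) = (0.9954, -0.09585) and n = (−sin -5.5°, cos -5.5°) = (0.09585, 0.9954). A is at the origin and H lies 39.6 along u from A, so H = 39.6·u = (39.42, -3.795). Tangency of A1 to both parallel lines with radius 12.7 puts F and C at A ± 12.7·n: F = (1.217, 12.64), C = (-1.217, -12.64). Equal radii place S and V the same way about H: S = H + 12.7·n = (40.63, 8.846), V = H − 12.7·n = (38.20, -16.44). So V.y = -16.44.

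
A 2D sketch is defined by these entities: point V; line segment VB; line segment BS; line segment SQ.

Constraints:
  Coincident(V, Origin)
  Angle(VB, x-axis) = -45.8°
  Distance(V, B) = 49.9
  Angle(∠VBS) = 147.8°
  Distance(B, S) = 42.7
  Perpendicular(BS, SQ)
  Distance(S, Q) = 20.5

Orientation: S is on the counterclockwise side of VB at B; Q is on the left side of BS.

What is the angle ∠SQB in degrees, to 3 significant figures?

64.4°

∠VBS = 147.8°, so BS runs at -45.8° + (180° − 147.8°) = -13.6° from the x-axis; with |BS| = 42.7, S = B + 42.7·(cos -13.6°, sin -13.6°) = (76.3, -45.8). BS is perpendicular to SQ; with |SQ| = 20.5 on the left of BS, Q = S + 20.5·(0.235, 0.972) = (81.1, -25.9). Then cos ∠SQB = QS·QB / (|QS||QB|), giving 64.4°.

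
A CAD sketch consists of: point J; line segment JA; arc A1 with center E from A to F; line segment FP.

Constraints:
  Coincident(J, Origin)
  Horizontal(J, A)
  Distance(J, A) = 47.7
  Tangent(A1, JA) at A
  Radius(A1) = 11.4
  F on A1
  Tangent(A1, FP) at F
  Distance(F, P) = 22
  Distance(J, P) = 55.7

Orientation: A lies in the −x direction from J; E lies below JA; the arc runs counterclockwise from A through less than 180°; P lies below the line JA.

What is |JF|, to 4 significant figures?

59.54

J is at the origin; J and A share the same y with |JA| = 47.7 and A on the −x side, so A = (-47.70, 0.000). Since A1 is tangent to JA there, EA ⟂ JA, so E = A + (0, -11.4) = (-47.70, -11.40). Since EF ⟂ FP (tangency), |EP| = √(11.4² + 22.0²) = 24.78 regardless of where F sits on A1. So P lies on both circle(J, 55.7) and circle(E, 24.78); the below-JA intersection is P = (-42.77, -35.68). F is the foot of the tangent from P: F = (-56.58, -18.55).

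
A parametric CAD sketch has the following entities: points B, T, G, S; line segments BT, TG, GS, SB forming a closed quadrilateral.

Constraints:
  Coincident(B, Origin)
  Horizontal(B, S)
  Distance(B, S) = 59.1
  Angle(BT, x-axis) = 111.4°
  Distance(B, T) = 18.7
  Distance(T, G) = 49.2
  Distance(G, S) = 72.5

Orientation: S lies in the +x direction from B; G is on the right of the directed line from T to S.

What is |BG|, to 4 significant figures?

32.36

Checks: |TG| = 49.20 ✓; |GS| = 72.50 ✓.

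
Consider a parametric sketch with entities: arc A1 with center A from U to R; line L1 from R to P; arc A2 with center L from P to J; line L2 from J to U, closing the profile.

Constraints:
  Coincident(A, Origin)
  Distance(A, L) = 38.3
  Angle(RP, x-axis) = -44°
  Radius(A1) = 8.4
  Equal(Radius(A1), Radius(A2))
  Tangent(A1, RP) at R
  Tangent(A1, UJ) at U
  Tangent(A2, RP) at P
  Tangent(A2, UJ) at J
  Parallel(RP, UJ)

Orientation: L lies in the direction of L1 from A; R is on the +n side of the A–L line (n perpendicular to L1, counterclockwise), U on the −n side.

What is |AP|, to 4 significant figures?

39.21

The slot axis is L1's direction at -44.0°, so u = (cos -44.0°, sin -44.0°) = (0.7193, -0.6947) and n = (−sin -44.0°, cos -44.0°) = (0.6947, 0.7193). A is at the origin and L lies 38.3 along u from A, so L = 38.3·u = (27.55, -26.61). Tangency of A1 to both parallel lines with radius 8.4 puts R and U at A ± 8.4·n: R = (5.835, 6.042), U = (-5.835, -6.042). Equal radii place P and J the same way about L: P = L + 8.4·n = (33.39, -20.56), J = L − 8.4·n = (21.72, -32.65). Then |AP| = |P − A| = 39.21.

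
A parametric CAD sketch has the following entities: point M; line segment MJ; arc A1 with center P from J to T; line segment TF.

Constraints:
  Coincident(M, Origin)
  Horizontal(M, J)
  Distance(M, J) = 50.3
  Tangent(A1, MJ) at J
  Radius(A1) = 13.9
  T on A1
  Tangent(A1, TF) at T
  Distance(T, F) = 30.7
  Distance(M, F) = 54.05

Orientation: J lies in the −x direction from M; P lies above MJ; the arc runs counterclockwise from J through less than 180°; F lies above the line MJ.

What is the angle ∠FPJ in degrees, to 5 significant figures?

149.09°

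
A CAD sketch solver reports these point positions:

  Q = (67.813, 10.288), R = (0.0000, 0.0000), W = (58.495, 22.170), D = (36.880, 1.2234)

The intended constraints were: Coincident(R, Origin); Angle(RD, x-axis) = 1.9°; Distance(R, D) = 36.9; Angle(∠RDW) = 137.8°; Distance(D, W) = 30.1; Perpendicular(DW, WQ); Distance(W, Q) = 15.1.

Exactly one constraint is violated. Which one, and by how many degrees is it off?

Perpendicular(DW, WQ) — off by 6.00°.

R = (0.00, 0.00) ✓; RD at 1.900° ✓; |RD| = 36.90 ✓; ∠RDW = 137.8° ✓; |DW| = 30.10 ✓; ∠(DW, WQ) = 96.00° ✗; |WQ| = 15.10 ✓.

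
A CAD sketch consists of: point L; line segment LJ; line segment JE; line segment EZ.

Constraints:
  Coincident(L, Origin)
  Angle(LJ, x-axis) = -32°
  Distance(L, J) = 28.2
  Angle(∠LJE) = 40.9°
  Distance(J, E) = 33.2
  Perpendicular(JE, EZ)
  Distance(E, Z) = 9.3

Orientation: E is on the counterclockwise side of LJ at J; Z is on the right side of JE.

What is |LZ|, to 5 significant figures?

30.201

∠LJE = 40.9°, so JE runs at -32.0° + (180° − 40.9°) = 107.10° from the x-axis; with |JE| = 33.2, E = J + 33.2·(cos 107.10°, sin 107.10°) = (14.153, 16.789). The perpendicularity gives EZ at right angles to JE; with |EZ| = 9.3 on the right of JE, Z = E + 9.3·(0.95579, 0.29404) = (23.042, 19.523). Then |LZ| = |Z − L| = 30.201.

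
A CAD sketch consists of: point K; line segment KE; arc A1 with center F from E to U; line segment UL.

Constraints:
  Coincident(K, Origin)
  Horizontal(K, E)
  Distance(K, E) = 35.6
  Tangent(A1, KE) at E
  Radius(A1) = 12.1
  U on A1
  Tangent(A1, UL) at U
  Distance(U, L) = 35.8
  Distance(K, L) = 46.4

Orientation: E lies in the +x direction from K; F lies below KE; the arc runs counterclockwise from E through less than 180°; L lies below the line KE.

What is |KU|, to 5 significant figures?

25.559

Checks: |FU| = 12.10 ✓; ∠(FU, UL) = 90.00° ✓; |UL| = 35.80 ✓; |KL| = 46.40 ✓.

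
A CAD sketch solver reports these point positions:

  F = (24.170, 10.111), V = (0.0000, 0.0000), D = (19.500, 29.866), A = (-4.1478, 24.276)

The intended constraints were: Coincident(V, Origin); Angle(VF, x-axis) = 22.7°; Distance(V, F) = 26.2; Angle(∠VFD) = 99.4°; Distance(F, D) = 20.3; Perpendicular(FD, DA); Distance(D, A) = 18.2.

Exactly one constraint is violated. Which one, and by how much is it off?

Distance(D, A) = 18.2 — off by 6.10.

V = (0.00, 0.00) ✓; VF at 22.70° ✓; |VF| = 26.20 ✓; ∠VFD = 99.40° ✓; |FD| = 20.30 ✓; ∠(FD, DA) = 90.00° ✓; |DA| = 24.30 ✗.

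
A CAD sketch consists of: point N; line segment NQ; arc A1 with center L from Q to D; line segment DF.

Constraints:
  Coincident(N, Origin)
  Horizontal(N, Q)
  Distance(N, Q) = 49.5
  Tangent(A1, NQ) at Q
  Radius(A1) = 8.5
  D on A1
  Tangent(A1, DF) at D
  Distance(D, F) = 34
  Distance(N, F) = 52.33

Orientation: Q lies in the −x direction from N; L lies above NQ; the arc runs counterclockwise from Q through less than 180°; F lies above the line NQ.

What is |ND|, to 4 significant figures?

41.74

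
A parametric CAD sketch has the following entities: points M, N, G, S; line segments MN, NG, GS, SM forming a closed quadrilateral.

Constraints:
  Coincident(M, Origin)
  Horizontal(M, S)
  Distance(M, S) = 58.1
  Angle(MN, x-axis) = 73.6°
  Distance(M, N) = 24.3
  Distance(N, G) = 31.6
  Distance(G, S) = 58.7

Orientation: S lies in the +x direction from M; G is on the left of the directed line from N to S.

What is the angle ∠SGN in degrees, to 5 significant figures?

69.892°

M is at the origin; MS is horizontal with |MS| = 58.1 and S in +x, so S = (58.1, 0). MN runs at 73.6° with |MN| = 24.3, so N = (6.8609, 23.311). G is determined by |NG| = 31.6 and |GS| = 58.7 together: it lies at the intersection of circle(N, 31.6) and circle(S, 58.7). With |NS| = 56.293, the foot of the radical line on NS is 6.4105 from N and the perpendicular offset is √(31.6² − 6.4105²) = 30.943. Taking the left-of-NS solution: G = (25.510, 48.822).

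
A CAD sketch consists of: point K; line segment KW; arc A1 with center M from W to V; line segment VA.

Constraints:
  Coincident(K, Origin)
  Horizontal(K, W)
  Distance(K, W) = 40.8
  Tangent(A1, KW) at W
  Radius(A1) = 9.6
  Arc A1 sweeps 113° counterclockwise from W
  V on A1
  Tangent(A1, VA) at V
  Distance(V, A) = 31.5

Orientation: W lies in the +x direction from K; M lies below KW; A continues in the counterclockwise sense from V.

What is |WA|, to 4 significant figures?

42.49

K is at the origin; KW is horizontal with |KW| = 40.8 and W on the +x side, so W = (40.80, 0.000). The tangent condition forces MW to be normal to KW, so M = W + (0, -9.6) = (40.80, -9.600). On A1, W sits at bearing 90° from M; a 113° counterclockwise sweep puts V at bearing 203°, so V = M + 9.6·(cos 203°, sin 203°) = (31.96, -13.35). The tangent condition forces MV to be normal to VA, so VA runs along (−sin 203°, cos 203°); with |VA| = 31.5, A = (44.27, -42.35). Then |WA| = |A − W| = 42.49.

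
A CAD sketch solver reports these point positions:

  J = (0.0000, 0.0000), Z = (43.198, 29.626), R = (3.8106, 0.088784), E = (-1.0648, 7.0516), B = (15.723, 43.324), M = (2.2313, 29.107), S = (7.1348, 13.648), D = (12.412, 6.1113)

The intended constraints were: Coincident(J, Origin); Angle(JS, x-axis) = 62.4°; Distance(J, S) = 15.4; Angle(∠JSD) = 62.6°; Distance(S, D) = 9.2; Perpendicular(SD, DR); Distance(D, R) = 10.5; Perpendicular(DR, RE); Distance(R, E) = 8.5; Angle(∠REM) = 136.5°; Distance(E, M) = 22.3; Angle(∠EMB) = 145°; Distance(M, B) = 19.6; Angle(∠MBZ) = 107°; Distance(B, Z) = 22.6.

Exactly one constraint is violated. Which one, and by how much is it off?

Distance(B, Z) = 22.6 — off by 8.10.

J = (0.00, 0.00) ✓; JS at 62.40° ✓; |JS| = 15.40 ✓; ∠JSD = 62.60° ✓; |SD| = 9.201 ✓; ∠(SD, DR) = 90.00° ✓; |DR| = 10.50 ✓; ∠(DR, RE) = 90.00° ✓; |RE| = 8.500 ✓; ∠REM = 136.5° ✓; |EM| = 22.30 ✓; ∠EMB = 145.0° ✓; |MB| = 19.60 ✓; ∠MBZ = 107.0° ✓; |BZ| = 30.70 ✗.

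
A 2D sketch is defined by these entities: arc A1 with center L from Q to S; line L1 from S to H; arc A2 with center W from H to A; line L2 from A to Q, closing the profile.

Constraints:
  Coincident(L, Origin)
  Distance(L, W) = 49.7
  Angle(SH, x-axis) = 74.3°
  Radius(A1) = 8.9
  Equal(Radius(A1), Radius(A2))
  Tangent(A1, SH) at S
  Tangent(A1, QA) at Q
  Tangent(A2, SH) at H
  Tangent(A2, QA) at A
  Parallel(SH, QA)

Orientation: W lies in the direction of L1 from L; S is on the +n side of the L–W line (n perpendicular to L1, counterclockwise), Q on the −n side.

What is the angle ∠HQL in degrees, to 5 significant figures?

70.295°

The slot axis is L1's direction at 74.3°, so u = (cos 74.3°, sin 74.3°) = (0.27060, 0.96269) and n = (−sin 74.3°, cos 74.3°) = (-0.96269, 0.27060). L is at the origin and W lies 49.7 along u from L, so W = 49.7·u = (13.449, 47.846). Tangency of A1 to both parallel lines with radius 8.9 puts S and Q at L ± 8.9·n: S = (-8.5680, 2.4083), Q = (8.5680, -2.4083). Equal radii place H and A the same way about W: H = W + 8.9·n = (4.8809, 50.254), A = W − 8.9·n = (22.017, 45.437). Then cos ∠HQL = QH·QL / (|QH||QL|), giving 70.295°.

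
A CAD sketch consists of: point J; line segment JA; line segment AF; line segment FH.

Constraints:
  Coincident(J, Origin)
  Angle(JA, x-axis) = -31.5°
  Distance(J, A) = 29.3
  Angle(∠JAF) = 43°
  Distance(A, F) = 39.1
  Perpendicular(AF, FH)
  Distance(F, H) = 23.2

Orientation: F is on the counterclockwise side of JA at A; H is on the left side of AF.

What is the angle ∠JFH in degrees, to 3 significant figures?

41.5°

∠JAF = 43.0°, so AF runs at -31.5° + (180° − 43.0°) = 106° from the x-axis; with |AF| = 39.1, F = A + 39.1·(cos 106°, sin 106°) = (14.5, 22.4). The perpendicularity gives FH at right angles to AF; with |FH| = 23.2 on the left of AF, H = F + 23.2·(-0.964, -0.267) = (-7.82, 16.2). Then cos ∠JFH = FJ·FH / (|FJ||FH|), giving 41.5°.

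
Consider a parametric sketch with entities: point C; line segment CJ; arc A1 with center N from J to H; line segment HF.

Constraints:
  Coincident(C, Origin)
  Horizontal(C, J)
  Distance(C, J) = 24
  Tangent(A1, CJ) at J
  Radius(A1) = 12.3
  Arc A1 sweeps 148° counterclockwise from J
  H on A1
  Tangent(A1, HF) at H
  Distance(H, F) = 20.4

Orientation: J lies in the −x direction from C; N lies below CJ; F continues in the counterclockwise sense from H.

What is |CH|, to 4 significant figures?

38.05

A1 meets CJ tangentially, so NJ is at right angles to CJ, so N = J + (0, -12.3) = (-24.00, -12.30). On A1, J sits at bearing 90° from N; a 148° counterclockwise sweep puts H at bearing 238°, so H = N + 12.3·(cos 238°, sin 238°) = (-30.52, -22.73). Then |CH| = |H − C| = 38.05.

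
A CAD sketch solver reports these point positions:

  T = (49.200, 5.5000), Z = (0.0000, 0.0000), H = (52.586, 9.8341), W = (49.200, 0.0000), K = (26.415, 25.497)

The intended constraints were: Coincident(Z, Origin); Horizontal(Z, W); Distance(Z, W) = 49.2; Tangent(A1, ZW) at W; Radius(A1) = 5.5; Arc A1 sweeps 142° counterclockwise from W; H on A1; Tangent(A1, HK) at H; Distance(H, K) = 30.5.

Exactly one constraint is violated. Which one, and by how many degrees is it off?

Tangent(A1, HK) at H — off by 7.10°.

Z = (0.00, 0.00) ✓; Z.y = 0.00, W.y = 0.00 ✓; |ZW| = 49.20 ✓; ∠(TW, WZ) = 90.00° ✓; |TW| = 5.500 ✓; bearing(T→H) − bearing(T→W) = 142.0° ✓; |TH| = 5.500 ✓; ∠(TH, HK) = 82.90° ✗; |HK| = 30.50 ✓.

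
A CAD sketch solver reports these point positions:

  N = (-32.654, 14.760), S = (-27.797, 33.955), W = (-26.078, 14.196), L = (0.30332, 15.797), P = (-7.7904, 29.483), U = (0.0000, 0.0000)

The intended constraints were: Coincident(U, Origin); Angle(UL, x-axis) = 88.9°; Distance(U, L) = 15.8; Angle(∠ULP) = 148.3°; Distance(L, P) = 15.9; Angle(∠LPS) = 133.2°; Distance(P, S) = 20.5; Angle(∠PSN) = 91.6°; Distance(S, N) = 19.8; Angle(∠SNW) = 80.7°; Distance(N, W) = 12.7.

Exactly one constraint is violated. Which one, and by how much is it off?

Distance(N, W) = 12.7 — off by 6.10.

U = (0.00, 0.00) ✓; UL at 88.90° ✓; |UL| = 15.80 ✓; ∠ULP = 148.3° ✓; |LP| = 15.90 ✓; ∠LPS = 133.2° ✓; |PS| = 20.50 ✓; ∠PSN = 91.60° ✓; |SN| = 19.80 ✓; ∠SNW = 80.70° ✓; |NW| = 6.600 ✗.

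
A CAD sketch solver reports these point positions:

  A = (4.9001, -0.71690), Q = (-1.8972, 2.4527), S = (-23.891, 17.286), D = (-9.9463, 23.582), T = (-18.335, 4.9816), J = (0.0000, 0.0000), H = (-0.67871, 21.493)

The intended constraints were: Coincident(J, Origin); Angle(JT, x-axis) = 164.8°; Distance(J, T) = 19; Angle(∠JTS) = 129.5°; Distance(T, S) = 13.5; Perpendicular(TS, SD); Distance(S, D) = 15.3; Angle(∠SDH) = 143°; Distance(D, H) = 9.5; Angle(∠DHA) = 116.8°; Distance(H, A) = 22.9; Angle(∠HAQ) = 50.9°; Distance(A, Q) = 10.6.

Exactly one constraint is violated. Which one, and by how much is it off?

Distance(A, Q) = 10.6 — off by 3.10.

J = (0.00, 0.00) ✓; JT at 164.8° ✓; |JT| = 19.00 ✓; ∠JTS = 129.5° ✓; |TS| = 13.50 ✓; ∠(TS, SD) = 90.00° ✓; |SD| = 15.30 ✓; ∠SDH = 143.0° ✓; |DH| = 9.500 ✓; ∠DHA = 116.8° ✓; |HA| = 22.90 ✓; ∠HAQ = 50.90° ✓; |AQ| = 7.500 ✗.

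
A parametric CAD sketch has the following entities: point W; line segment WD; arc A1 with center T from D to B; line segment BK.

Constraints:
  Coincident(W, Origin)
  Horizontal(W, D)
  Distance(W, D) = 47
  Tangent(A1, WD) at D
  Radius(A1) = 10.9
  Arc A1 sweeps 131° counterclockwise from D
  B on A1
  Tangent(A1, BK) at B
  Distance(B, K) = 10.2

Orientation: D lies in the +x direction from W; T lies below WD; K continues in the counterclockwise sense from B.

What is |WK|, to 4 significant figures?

52.25

On A1, D sits at bearing 90° from T; a 131° counterclockwise sweep puts B at bearing 221°, so B = T + 10.9·(cos 221°, sin 221°) = (38.77, -18.05). The tangent condition forces TB to be normal to BK, so BK runs along (−sin 221°, cos 221°); with |BK| = 10.2, K = (45.47, -25.75). Then |WK| = |K − W| = 52.25.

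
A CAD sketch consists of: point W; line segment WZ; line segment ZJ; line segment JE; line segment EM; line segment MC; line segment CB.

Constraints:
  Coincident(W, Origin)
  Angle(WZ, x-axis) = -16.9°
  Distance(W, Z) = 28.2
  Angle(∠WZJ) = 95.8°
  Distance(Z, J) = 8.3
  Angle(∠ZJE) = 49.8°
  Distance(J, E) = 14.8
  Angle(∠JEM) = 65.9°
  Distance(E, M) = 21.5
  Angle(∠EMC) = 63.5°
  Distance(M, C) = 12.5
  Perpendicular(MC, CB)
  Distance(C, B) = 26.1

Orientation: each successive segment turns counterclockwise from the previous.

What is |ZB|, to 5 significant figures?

18.270

W is at the origin; WZ runs at -16.9° with length 28.2, so Z = (26.982, -8.1978). ∠WZJ = 95.8° gives ZJ at 67.300° from the x-axis; with |ZJ| = 8.3, J = (30.185, -0.54074). ∠ZJE = 49.8° gives JE at -162.50° from the x-axis; with |JE| = 14.8, E = (16.070, -4.9912). ∠JEM = 65.9° gives EM at -48.400° from the x-axis; with |EM| = 21.5, M = (30.345, -21.069). ∠EMC = 63.5° gives MC at 68.100° from the x-axis; with |MC| = 12.5, C = (35.007, -9.4709). The perpendicularity gives CB at right angles to MC, so CB runs at 158.10°; with |CB| = 26.1, B = (10.790, 0.26409). Then |ZB| = |B − Z| = 18.270.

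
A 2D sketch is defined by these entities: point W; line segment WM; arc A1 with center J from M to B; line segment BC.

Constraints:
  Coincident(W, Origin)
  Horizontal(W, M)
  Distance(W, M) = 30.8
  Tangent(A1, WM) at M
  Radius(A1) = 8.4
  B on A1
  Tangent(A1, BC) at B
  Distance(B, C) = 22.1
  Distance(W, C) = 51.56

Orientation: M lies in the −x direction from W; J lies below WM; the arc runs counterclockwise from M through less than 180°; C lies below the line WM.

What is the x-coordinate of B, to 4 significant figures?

-39.08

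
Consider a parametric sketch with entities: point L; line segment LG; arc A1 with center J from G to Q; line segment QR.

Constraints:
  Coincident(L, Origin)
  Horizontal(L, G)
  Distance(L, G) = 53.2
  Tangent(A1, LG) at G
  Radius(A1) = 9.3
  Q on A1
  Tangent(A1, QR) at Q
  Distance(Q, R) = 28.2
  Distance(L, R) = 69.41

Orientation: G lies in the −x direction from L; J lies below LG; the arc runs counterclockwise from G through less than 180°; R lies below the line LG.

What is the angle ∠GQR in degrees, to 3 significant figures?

130°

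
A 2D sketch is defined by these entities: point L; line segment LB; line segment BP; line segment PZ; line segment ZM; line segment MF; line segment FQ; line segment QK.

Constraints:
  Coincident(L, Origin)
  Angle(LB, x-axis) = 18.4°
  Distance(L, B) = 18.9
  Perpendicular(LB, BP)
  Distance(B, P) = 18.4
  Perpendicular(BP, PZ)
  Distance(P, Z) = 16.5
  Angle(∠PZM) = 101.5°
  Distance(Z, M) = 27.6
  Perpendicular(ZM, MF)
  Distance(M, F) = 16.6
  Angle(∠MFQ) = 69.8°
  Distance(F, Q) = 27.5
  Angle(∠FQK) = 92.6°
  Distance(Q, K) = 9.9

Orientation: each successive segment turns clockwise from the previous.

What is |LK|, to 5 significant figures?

14.201

L is at the origin; LB runs at 18.4° with length 18.9, so B = (17.934, 5.9658). LB ⟂ BP, so BP runs at -71.600°; with |BP| = 18.4, P = (23.742, -11.494). BP ⟂ PZ, so PZ runs at -161.60°; with |PZ| = 16.5, Z = (8.0852, -16.702). ∠PZM = 101.5° gives ZM at 119.90° from the x-axis; with |ZM| = 27.6, M = (-5.6730, 7.2246). ZM is perpendicular to MF, so MF runs at 29.900°; with |MF| = 16.6, F = (8.7175, 15.499). ∠MFQ = 69.8° gives FQ at -80.300° from the x-axis; with |FQ| = 27.5, Q = (13.351, -11.607). ∠FQK = 92.6° gives QK at -167.70° from the x-axis; with |QK| = 9.9, K = (3.6782, -13.716). Then |LK| = |K − L| = 14.201.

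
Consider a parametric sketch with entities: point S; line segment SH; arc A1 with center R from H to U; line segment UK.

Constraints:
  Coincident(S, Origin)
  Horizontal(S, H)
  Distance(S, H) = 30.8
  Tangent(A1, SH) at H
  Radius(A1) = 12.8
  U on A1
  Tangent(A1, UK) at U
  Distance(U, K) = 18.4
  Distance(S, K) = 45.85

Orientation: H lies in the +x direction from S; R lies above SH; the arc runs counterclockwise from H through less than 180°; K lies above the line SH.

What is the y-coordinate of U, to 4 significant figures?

20.75

Checks: |RU| = 12.80 ✓; ∠(RU, UK) = 90.00° ✓; |UK| = 18.40 ✓; |SK| = 45.85 ✓.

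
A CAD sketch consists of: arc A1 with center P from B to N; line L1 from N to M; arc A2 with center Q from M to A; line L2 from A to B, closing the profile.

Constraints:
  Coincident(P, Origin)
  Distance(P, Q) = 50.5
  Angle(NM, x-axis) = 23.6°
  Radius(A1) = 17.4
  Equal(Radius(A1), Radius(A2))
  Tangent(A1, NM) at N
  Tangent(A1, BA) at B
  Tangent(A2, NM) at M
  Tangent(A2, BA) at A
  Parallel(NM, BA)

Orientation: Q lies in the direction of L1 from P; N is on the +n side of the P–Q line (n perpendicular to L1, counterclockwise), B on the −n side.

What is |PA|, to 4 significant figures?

53.41

The slot axis is L1's direction at 23.6°, so u = (cos 23.6°, sin 23.6°) = (0.9164, 0.4003) and n = (−sin 23.6°, cos 23.6°) = (-0.4003, 0.9164). P is at the origin and Q lies 50.5 along u from P, so Q = 50.5·u = (46.28, 20.22). Tangency of A1 to both parallel lines with radius 17.4 puts N and B at P ± 17.4·n: N = (-6.966, 15.94), B = (6.966, -15.94). Equal radii place M and A the same way about Q: M = Q + 17.4·n = (39.31, 36.16), A = Q − 17.4·n = (53.24, 4.273). Then |PA| = |A − P| = 53.41.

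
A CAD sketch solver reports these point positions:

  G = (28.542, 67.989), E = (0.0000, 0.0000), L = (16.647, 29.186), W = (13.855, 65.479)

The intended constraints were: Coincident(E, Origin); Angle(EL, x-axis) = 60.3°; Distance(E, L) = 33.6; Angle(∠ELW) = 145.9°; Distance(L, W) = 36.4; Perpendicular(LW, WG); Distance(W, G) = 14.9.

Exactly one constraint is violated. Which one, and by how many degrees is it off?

Perpendicular(LW, WG) — off by 5.30°.

E = (0.00, 0.00) ✓; EL at 60.30° ✓; |EL| = 33.60 ✓; ∠ELW = 145.9° ✓; |LW| = 36.40 ✓; ∠(LW, WG) = 84.70° ✗; |WG| = 14.90 ✓.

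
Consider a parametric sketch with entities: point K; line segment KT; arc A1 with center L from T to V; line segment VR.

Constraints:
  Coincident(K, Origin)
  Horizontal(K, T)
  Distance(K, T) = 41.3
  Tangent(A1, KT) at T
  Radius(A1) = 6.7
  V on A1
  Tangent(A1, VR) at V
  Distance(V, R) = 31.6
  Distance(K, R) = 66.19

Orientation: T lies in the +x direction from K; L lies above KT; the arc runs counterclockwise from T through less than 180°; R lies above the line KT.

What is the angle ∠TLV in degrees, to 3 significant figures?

75.2°

K is at the origin; KT is horizontal with |KT| = 41.3 and T on the +x side, so T = (41.3, 0.00). Since A1 is tangent to KT there, LT ⟂ KT, so L = T + (0, 6.7) = (41.3, 6.70). Since LV ⟂ VR (tangency), |LR| = √(6.7² + 31.6²) = 32.3 regardless of where V sits on A1. So R lies on both circle(K, 66.19) and circle(L, 32.3); the above-KT intersection is R = (55.8, 35.5). V is the foot of the tangent from R: V = (47.8, 4.99).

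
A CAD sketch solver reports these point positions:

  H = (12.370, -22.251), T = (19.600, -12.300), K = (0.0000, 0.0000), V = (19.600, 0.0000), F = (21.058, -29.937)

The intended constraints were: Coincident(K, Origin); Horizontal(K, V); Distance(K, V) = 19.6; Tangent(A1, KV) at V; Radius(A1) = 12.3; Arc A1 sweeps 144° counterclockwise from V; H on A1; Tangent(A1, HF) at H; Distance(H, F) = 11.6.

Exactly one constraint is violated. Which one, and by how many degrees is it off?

Tangent(A1, HF) at H — off by 5.50°.

K = (0.00, 0.00) ✓; K.y = 0.00, V.y = 0.00 ✓; |KV| = 19.60 ✓; ∠(TV, VK) = 90.00° ✓; |TV| = 12.30 ✓; bearing(T→H) − bearing(T→V) = 144.0° ✓; |TH| = 12.30 ✓; ∠(TH, HF) = 95.50° ✗; |HF| = 11.60 ✓.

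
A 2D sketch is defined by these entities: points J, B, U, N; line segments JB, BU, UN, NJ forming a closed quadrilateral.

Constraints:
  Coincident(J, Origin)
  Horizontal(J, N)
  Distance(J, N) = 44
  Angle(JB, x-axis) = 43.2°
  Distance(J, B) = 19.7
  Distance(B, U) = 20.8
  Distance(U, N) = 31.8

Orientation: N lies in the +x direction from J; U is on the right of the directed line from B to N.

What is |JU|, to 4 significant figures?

14.93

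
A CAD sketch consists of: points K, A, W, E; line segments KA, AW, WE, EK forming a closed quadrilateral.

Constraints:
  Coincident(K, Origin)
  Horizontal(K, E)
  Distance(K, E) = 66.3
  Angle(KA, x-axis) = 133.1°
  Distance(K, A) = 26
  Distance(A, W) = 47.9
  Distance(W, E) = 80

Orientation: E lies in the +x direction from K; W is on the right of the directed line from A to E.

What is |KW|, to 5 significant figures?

29.333

Checks: |AW| = 47.90 ✓; |WE| = 80.00 ✓.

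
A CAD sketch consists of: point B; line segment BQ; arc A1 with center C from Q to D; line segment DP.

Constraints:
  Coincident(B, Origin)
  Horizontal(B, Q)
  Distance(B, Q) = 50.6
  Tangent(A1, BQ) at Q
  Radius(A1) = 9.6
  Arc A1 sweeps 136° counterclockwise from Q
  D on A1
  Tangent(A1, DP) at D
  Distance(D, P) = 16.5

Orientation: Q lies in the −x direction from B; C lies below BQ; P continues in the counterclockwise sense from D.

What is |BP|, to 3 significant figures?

53.3

On A1, Q sits at bearing 90° from C; a 136° counterclockwise sweep puts D at bearing 226°, so D = C + 9.6·(cos 226°, sin 226°) = (-57.3, -16.5). The tangent condition forces CD to be normal to DP, so DP runs along (−sin 226°, cos 226°); with |DP| = 16.5, P = (-45.4, -28.0). Then |BP| = |P − B| = 53.3.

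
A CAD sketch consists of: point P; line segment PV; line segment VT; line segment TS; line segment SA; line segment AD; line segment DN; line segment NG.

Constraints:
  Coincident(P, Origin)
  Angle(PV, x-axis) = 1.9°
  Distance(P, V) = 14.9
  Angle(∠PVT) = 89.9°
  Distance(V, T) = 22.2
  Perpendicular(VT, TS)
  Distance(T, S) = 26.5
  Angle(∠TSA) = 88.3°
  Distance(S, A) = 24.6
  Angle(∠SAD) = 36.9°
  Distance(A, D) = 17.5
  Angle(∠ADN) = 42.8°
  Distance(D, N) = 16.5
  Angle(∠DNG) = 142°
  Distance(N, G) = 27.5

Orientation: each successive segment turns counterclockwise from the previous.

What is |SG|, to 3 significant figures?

41.7

P is at the origin; PV runs at 1.9° with length 14.9, so V = (14.9, 0.494). ∠PVT = 89.9° gives VT at 92.0° from the x-axis; with |VT| = 22.2, T = (14.1, 22.7). VT ⟂ TS, so TS runs at -178°; with |TS| = 26.5, S = (-12.4, 21.8). ∠TSA = 88.3° gives SA at -86.3° from the x-axis; with |SA| = 24.6, A = (-10.8, -2.79). ∠SAD = 36.9° gives AD at 56.8° from the x-axis; with |AD| = 17.5, D = (-1.20, 11.9). ∠ADN = 42.8° gives DN at -166° from the x-axis; with |DN| = 16.5, N = (-17.2, 7.86). ∠DNG = 142.0° gives NG at -128° from the x-axis; with |NG| = 27.5, G = (-34.1, -13.8). Then |SG| = |G − S| = 41.7.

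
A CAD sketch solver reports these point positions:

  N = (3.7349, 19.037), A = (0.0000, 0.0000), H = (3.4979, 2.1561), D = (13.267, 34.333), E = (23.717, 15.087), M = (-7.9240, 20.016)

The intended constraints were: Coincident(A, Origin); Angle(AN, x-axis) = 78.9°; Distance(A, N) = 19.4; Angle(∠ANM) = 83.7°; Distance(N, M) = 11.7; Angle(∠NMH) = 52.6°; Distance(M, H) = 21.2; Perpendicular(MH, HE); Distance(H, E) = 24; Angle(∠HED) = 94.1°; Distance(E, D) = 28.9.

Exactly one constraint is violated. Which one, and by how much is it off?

Distance(E, D) = 28.9 — off by 7.00.

A = (0.00, 0.00) ✓; AN at 78.90° ✓; |AN| = 19.40 ✓; ∠ANM = 83.70° ✓; |NM| = 11.70 ✓; ∠NMH = 52.60° ✓; |MH| = 21.20 ✓; ∠(MH, HE) = 90.00° ✓; |HE| = 24.00 ✓; ∠HED = 94.10° ✓; |ED| = 21.90 ✗.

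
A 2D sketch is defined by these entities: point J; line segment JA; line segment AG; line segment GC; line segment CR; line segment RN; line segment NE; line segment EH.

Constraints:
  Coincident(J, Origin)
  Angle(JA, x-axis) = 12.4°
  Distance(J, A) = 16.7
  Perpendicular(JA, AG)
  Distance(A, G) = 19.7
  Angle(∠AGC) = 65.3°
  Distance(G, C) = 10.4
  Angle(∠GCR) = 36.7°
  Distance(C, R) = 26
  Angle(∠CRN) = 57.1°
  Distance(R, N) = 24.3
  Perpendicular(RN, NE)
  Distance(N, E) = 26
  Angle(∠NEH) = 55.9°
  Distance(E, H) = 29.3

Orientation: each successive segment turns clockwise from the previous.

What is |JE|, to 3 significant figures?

23.4

J is at the origin; JA runs at 12.4° with length 16.7, so A = (16.3, 3.59). The perpendicularity gives AG at right angles to JA, so AG runs at -77.6°; with |AG| = 19.7, G = (20.5, -15.7). ∠AGC = 65.3° gives GC at 168° from the x-axis; with |GC| = 10.4, C = (10.4, -13.4). ∠GCR = 36.7° gives CR at 24.4° from the x-axis; with |CR| = 26.0, R = (34.1, -2.70). ∠CRN = 57.1° gives RN at -98.5° from the x-axis; with |RN| = 24.3, N = (30.5, -26.7). RN is perpendicular to NE, so NE runs at 172°; with |NE| = 26.0, E = (4.75, -22.9). Then |JE| = |E − J| = 23.4.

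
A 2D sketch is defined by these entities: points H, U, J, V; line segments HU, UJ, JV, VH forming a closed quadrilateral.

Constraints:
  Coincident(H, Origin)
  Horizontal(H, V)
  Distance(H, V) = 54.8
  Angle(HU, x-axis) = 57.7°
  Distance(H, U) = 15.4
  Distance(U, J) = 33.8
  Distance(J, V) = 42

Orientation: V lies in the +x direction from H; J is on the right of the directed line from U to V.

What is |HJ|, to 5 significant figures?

26.229

Checks: |UJ| = 33.80 ✓; |JV| = 42.00 ✓.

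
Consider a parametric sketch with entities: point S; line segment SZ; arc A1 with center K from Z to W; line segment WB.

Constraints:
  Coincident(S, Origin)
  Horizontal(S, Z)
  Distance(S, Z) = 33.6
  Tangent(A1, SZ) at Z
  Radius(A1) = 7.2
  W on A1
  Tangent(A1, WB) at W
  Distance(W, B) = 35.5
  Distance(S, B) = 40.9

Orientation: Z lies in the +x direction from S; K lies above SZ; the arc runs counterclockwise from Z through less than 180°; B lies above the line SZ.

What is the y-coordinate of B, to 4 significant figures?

38.14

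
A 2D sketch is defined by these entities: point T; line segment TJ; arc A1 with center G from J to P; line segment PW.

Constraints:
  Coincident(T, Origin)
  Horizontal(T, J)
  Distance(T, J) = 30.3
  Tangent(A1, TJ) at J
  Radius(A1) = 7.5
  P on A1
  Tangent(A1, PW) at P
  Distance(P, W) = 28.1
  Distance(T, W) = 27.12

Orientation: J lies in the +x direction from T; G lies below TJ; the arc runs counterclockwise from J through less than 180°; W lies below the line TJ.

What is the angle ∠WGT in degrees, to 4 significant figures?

53.31°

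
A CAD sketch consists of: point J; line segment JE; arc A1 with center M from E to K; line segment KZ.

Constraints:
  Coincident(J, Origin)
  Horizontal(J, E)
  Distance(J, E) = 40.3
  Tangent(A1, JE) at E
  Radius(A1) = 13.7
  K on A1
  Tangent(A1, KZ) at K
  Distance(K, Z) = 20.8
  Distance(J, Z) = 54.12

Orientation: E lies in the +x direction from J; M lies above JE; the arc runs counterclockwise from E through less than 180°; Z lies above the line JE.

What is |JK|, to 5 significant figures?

55.648

J is at the origin; J and E share the same y with |JE| = 40.3 and E on the +x side, so E = (40.300, 0.0000). Tangency of A1 to JE means the radius ME is perpendicular to JE, so M = E + (0, 13.7) = (40.300, 13.700). Since MK ⟂ KZ (tangency), |MZ| = √(13.7² + 20.8²) = 24.906 regardless of where K sits on A1. So Z lies on both circle(J, 54.12) and circle(M, 24.906); the above-JE intersection is Z = (38.033, 38.503). K is the foot of the tangent from Z: K = (51.008, 22.246).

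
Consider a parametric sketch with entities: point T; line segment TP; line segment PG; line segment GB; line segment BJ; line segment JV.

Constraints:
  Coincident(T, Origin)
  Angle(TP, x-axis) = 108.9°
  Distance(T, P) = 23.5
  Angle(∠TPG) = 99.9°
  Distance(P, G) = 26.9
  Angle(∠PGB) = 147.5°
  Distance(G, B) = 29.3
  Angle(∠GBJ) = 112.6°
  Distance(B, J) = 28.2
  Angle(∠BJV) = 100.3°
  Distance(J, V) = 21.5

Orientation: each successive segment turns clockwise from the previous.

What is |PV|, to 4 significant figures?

50.45

T is at the origin; TP runs at 108.9° with length 23.5, so P = (-7.612, 22.23). ∠TPG = 99.9° gives PG at 28.80° from the x-axis; with |PG| = 26.9, G = (15.96, 35.19). ∠PGB = 147.5° gives GB at -3.700° from the x-axis; with |GB| = 29.3, B = (45.20, 33.30). ∠GBJ = 112.6° gives BJ at -71.10° from the x-axis; with |BJ| = 28.2, J = (54.33, 6.622). ∠BJV = 100.3° gives JV at -150.8° from the x-axis; with |JV| = 21.5, V = (35.57, -3.867). Then |PV| = |V − P| = 50.45.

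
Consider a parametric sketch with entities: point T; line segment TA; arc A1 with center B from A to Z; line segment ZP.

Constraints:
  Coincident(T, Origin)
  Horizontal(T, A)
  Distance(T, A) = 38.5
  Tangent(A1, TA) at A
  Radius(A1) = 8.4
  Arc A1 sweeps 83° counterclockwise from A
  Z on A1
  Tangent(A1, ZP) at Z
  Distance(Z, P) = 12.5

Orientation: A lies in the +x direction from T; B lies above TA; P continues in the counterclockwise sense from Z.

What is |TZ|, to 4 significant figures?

47.41

Since A1 is tangent to TA there, BA ⟂ TA, so B = A + (0, 8.4) = (38.50, 8.400). On A1, A sits at bearing -90° from B; an 83° counterclockwise sweep puts Z at bearing -7°, so Z = B + 8.4·(cos -7°, sin -7°) = (46.84, 7.376). Then |TZ| = |Z − T| = 47.41.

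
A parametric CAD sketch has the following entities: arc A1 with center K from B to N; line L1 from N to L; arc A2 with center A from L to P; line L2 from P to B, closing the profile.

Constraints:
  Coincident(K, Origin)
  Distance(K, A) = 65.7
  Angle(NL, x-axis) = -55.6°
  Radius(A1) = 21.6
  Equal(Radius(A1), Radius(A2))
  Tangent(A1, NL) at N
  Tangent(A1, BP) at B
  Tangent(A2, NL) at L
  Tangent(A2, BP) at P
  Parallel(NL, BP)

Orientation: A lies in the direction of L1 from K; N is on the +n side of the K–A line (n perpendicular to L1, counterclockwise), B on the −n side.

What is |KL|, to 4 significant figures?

69.16

The slot axis is L1's direction at -55.6°, so u = (cos -55.6°, sin -55.6°) = (0.5650, -0.8251) and n = (−sin -55.6°, cos -55.6°) = (0.8251, 0.5650). K is at the origin and A lies 65.7 along u from K, so A = 65.7·u = (37.12, -54.21). Tangency of A1 to both parallel lines with radius 21.6 puts N and B at K ± 21.6·n: N = (17.82, 12.20), B = (-17.82, -12.20). Equal radii place L and P the same way about A: L = A + 21.6·n = (54.94, -42.01), P = A − 21.6·n = (19.30, -66.41). Then |KL| = |L − K| = 69.16.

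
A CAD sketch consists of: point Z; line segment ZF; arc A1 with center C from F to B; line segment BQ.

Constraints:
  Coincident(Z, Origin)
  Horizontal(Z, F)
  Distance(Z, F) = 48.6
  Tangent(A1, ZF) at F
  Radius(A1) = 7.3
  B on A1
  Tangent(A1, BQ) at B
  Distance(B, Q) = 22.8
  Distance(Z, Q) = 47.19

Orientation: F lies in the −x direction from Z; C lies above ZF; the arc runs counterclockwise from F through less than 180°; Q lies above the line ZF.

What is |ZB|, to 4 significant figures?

41.85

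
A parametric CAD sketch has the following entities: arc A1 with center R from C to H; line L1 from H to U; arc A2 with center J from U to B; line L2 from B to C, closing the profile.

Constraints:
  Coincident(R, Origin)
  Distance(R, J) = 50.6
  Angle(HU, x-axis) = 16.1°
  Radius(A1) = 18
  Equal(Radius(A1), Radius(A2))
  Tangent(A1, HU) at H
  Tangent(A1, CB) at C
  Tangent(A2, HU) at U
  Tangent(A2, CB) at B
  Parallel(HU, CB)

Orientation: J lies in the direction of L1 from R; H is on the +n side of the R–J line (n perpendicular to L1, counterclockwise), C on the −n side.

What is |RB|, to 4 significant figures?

53.71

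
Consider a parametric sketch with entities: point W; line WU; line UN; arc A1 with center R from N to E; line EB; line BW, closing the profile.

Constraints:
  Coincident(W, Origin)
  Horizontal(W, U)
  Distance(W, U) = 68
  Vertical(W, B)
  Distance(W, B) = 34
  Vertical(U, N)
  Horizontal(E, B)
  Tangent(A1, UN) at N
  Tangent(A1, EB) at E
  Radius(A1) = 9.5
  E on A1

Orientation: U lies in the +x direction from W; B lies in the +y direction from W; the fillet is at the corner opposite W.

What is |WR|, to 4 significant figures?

63.42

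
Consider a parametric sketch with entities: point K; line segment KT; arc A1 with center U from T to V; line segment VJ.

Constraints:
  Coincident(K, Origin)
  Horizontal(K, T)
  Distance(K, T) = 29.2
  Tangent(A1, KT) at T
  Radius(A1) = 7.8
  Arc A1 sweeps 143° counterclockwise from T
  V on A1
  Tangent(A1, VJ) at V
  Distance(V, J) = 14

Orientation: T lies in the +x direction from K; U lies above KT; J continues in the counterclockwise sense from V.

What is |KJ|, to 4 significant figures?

31.94

On A1, T sits at bearing -90° from U; a 143° counterclockwise sweep puts V at bearing 53°, so V = U + 7.8·(cos 53°, sin 53°) = (33.89, 14.03). Since A1 is tangent to VJ there, UV ⟂ VJ, so VJ runs along (−sin 53°, cos 53°); with |VJ| = 14.0, J = (22.71, 22.45). Then |KJ| = |J − K| = 31.94.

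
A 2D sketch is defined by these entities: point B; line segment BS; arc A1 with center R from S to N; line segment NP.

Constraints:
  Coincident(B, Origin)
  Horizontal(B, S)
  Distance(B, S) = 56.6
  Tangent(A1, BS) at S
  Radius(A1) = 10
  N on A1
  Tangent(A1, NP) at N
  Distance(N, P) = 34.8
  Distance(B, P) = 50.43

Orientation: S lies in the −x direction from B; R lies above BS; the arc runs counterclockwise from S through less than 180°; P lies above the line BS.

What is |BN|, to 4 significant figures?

47.83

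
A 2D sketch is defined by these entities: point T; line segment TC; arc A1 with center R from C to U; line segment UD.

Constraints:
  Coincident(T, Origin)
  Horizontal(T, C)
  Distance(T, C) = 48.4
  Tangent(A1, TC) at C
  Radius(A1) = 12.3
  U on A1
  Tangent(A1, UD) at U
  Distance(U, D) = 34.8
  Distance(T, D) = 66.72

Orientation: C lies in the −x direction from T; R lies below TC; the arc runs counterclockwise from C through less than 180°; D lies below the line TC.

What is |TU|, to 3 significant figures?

62.1

T is at the origin; T and C share the same y with |TC| = 48.4 and C on the −x side, so C = (-48.4, 0.00). A1 meets TC tangentially, so RC is at right angles to TC, so R = C + (0, -12.3) = (-48.4, -12.3). Since RU ⟂ UD (tangency), |RD| = √(12.3² + 34.8²) = 36.9 regardless of where U sits on A1. So D lies on both circle(T, 66.72) and circle(R, 36.9); the below-TC intersection is D = (-45.2, -49.1). U is the foot of the tangent from D: U = (-59.6, -17.4).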